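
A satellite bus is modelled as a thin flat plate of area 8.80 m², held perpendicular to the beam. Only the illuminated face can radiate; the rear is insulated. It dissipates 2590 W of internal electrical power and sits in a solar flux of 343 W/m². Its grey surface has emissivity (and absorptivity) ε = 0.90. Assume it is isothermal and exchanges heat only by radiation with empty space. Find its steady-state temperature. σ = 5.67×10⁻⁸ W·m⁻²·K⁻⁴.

T ≈ 330 K

At steady state, absorbed solar power + internal power = radiated power.
Absorbed: α·S·A_cross = 0.90·343·8.800 = 2717 W (cross-section A).
Total input = 2717 + 2590 = 5307 W.
Radiated: εσ·A_surf·T⁴ with A_surf = A = 8.800 m².
T⁴ = 5307/(0.90·5.67×10⁻⁸·8.800) = 1.182×10¹⁰ K⁴.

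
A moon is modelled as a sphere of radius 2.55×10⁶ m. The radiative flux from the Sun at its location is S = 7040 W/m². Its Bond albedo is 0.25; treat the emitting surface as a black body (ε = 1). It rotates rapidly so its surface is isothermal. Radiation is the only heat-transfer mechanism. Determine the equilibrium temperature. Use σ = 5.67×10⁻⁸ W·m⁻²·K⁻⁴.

T ≈ 391 K

At equilibrium, absorbed power = emitted power.
Absorbing cross-section = πr² = 2.043×10¹³ m²; emitting surface = 4πr² = 8.171×10¹³ m² (ratio 4).
(1−a)S·A_cross = εσ·A_surf·T⁴  ⇒  T⁴ = (1−a)S/(4σ).
T⁴ = 0.750·7040/(4·5.67×10⁻⁸) = 2.328×10¹⁰ K⁴.
T = (2.328×10¹⁰)^(1/4).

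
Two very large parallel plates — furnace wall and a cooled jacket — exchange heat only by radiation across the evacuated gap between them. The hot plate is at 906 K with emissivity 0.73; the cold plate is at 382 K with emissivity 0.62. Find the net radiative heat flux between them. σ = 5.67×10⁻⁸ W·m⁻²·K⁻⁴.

q ≈ 18700 W/m²

For two infinite grey parallel plates, q = σ(T₁⁴ − T₂⁴)/(1/ε₁ + 1/ε₂ − 1).
T₁⁴ − T₂⁴ = 6.738×10¹¹ − 2.129×10¹⁰ = 6.525×10¹¹ K⁴.
1/ε₁ + 1/ε₂ − 1 = 1.370 + 1.613 − 1 = 1.983.
q = 5.67×10⁻⁸ × 6.525×10¹¹ / 1.983.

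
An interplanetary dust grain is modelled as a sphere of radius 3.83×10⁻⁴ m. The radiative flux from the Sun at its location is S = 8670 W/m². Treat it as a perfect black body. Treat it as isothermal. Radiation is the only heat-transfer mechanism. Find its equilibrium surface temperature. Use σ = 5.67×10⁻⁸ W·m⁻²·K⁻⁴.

T ≈ 442 K

At equilibrium, absorbed power = emitted power.
Absorbing cross-section = πr² = 4.608×10⁻⁷ m²; emitting surface = 4πr² = 1.843×10⁻⁶ m² (ratio 4).
S·A_cross = εσ·A_surf·T⁴  ⇒  T⁴ = S/(4σ).
T⁴ = 1.00·8670/(4·5.67×10⁻⁸) = 3.823×10¹⁰ K⁴.
T = (3.823×10¹⁰)^(1/4).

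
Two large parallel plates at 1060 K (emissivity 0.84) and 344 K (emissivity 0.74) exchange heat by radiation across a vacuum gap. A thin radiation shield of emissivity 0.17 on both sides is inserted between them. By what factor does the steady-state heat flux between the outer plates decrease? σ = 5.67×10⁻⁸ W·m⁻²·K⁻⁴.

Without shield: q₀ = σΔ(T⁴)/(1/ε₁+1/ε₂−1) with denominator 1.542.
With shield the two gaps are in series; the resistances add: (1/ε₁+1/ε_s−1)+(1/ε_s+1/ε₂−1) = 6.073+6.234 = 12.31.
Heat-flux ratio q₀/q = 12.31/1.542.

factor ≈ 7.98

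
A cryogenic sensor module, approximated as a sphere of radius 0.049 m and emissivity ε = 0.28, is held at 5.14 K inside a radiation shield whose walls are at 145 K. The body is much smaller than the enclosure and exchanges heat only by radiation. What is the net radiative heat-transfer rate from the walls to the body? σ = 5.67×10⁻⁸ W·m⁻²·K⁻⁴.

For a small grey body in a large enclosure: P_net = εσA(T_body⁴ − T_wall⁴).
A = 4πr² = 0.03017 m²; T_body⁴ − T_wall⁴ = 698.0 − 4.421×10⁸ = -4.420×10⁸ K⁴.
|P_net| = 0.28·5.67×10⁻⁸·0.03017·4.420×10⁸.

P_net ≈ 0.212 W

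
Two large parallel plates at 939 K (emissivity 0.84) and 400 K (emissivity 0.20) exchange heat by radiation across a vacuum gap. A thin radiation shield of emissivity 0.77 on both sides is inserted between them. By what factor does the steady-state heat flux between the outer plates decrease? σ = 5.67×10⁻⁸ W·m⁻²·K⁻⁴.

Without shield: q₀ = σΔ(T⁴)/(1/ε₁+1/ε₂−1) with denominator 5.190.
With shield the two gaps are in series; the resistances add: (1/ε₁+1/ε_s−1)+(1/ε_s+1/ε₂−1) = 1.489+5.299 = 6.788.
Heat-flux ratio q₀/q = 6.788/5.190.

factor ≈ 1.31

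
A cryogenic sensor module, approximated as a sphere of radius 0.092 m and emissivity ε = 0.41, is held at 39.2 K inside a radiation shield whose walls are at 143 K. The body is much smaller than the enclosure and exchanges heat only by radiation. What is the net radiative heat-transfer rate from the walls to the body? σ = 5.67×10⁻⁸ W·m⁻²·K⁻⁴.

P_net ≈ 1.03 W

For a small grey body in a large enclosure: P_net = εσA(T_body⁴ − T_wall⁴).
A = 4πr² = 0.1064 m²; T_body⁴ − T_wall⁴ = 2.361×10⁶ − 4.182×10⁸ = -4.158×10⁸ K⁴.
|P_net| = 0.41·5.67×10⁻⁸·0.1064·4.158×10⁸.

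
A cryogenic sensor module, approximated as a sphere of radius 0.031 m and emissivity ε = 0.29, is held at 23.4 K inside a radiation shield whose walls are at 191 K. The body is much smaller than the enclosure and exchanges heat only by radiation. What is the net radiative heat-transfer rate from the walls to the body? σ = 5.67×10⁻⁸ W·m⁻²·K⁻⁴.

P_net ≈ 0.264 W

For a small grey body in a large enclosure: P_net = εσA(T_body⁴ − T_wall⁴).
A = 4πr² = 0.01208 m²; T_body⁴ − T_wall⁴ = 2.998×10⁵ − 1.331×10⁹ = -1.331×10⁹ K⁴.
|P_net| = 0.29·5.67×10⁻⁸·0.01208·1.331×10⁹.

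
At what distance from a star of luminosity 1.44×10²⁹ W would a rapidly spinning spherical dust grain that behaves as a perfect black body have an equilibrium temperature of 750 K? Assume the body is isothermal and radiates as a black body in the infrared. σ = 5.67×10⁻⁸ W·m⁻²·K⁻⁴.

d ≈ 4.00×10¹¹ m

For an isothermal black-emitting sphere, (1−a)S·πr² = σ·4πr²·T⁴ ⇒ S = 4σT⁴/(1−a).
S = 4·5.67×10⁻⁸·(750)⁴/1.00 = 71760 W/m².
Flux falls as S = L/(4πd²), so d = √(L/(4πS)) = √(1.44×10²⁹/(4π·71760)).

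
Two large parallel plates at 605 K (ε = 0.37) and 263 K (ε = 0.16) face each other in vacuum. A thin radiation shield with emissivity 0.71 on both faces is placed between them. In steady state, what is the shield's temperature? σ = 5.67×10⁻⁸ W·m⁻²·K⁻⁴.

In steady state the net flux on the hot side equals that on the cold side.
σ(T₁⁴−T_s⁴)/D₁ = σ(T_s⁴−T₂⁴)/D₂, with D₁ = 1/ε₁+1/ε_s−1 = 3.111, D₂ = 1/ε_s+1/ε₂−1 = 6.658.
Solve for T_s⁴: T_s⁴ = (D₂·T₁⁴ + D₁·T₂⁴)/(D₁+D₂) = 9.283×10¹⁰ K⁴.

T_s ≈ 552 K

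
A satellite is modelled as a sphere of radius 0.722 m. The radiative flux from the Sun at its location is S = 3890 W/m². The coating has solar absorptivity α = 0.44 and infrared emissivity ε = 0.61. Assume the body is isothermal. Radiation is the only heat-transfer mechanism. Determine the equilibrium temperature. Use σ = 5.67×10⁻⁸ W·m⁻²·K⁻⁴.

T ≈ 334 K

At equilibrium, absorbed power = emitted power.
Absorbing cross-section = πr² = 1.638 m²; emitting surface = 4πr² = 6.551 m² (ratio 4).
αS·A_cross = εσ·A_surf·T⁴  ⇒  T⁴ = αS/(ε·4σ).
T⁴ = 0.440·3890/(0.61·4·5.67×10⁻⁸) = 1.237×10¹⁰ K⁴.
T = (1.237×10¹⁰)^(1/4).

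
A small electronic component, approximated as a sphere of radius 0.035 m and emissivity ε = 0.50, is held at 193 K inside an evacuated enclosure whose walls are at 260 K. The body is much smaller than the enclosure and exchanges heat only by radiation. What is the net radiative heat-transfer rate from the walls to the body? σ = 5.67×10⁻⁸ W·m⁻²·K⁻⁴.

P_net ≈ 1.39 W

For a small grey body in a large enclosure: P_net = εσA(T_body⁴ − T_wall⁴).
A = 4πr² = 0.01539 m²; T_body⁴ − T_wall⁴ = 1.387×10⁹ − 4.570×10⁹ = -3.182×10⁹ K⁴.
|P_net| = 0.50·5.67×10⁻⁸·0.01539·3.182×10⁹.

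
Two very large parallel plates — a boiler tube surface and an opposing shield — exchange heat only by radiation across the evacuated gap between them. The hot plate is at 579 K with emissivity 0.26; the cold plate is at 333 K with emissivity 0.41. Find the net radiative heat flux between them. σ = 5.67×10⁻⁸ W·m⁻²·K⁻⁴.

q ≈ 1070 W/m²

For two infinite grey parallel plates, q = σ(T₁⁴ − T₂⁴)/(1/ε₁ + 1/ε₂ − 1).
T₁⁴ − T₂⁴ = 1.124×10¹¹ − 1.230×10¹⁰ = 1.001×10¹¹ K⁴.
1/ε₁ + 1/ε₂ − 1 = 3.846 + 2.439 − 1 = 5.285.
q = 5.67×10⁻⁸ × 1.001×10¹¹ / 5.285.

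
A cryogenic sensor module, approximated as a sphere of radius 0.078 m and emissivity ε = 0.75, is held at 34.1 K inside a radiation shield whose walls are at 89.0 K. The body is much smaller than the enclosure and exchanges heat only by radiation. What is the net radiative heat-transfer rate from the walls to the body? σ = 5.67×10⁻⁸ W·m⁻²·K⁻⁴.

For a small grey body in a large enclosure: P_net = εσA(T_body⁴ − T_wall⁴).
A = 4πr² = 0.07645 m²; T_body⁴ − T_wall⁴ = 1.352×10⁶ − 6.274×10⁷ = -6.139×10⁷ K⁴.
|P_net| = 0.75·5.67×10⁻⁸·0.07645·6.139×10⁷.

P_net ≈ 0.200 W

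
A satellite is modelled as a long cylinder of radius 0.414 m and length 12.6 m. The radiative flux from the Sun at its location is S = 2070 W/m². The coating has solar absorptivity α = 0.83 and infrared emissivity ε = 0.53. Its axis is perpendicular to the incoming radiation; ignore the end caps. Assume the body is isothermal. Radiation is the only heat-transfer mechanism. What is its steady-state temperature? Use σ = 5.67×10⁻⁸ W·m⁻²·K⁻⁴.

At equilibrium, absorbed power = emitted power.
Absorbing cross-section = 2rL = 10.43 m²; emitting surface = 2πrL = 32.78 m² (ratio π).
αS·A_cross = εσ·A_surf·T⁴  ⇒  T⁴ = αS/(ε·πσ).
T⁴ = 0.830·2070/(0.53·π·5.67×10⁻⁸) = 1.820×10¹⁰ K⁴.
T = (1.820×10¹⁰)^(1/4).

T ≈ 367 K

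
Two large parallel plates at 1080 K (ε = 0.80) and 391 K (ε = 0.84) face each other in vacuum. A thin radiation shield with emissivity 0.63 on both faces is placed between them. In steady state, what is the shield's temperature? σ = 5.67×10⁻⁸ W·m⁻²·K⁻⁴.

In steady state the net flux on the hot side equals that on the cold side.
σ(T₁⁴−T_s⁴)/D₁ = σ(T_s⁴−T₂⁴)/D₂, with D₁ = 1/ε₁+1/ε_s−1 = 1.837, D₂ = 1/ε_s+1/ε₂−1 = 1.778.
Solve for T_s⁴: T_s⁴ = (D₂·T₁⁴ + D₁·T₂⁴)/(D₁+D₂) = 6.809×10¹¹ K⁴.

T_s ≈ 908 K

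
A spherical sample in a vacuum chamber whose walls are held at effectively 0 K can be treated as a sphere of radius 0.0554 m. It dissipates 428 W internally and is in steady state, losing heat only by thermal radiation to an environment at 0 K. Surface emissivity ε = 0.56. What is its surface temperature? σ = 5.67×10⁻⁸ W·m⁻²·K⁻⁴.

T ≈ 769 K

Steady state: internal power = radiated power, P = εσA T⁴.
Radiating area A = 4πr² = 0.03857 m².
T⁴ = P/(εσA) = 428/(0.56·5.67×10⁻⁸·0.03857) = 3.495×10¹¹ K⁴.
T = (3.495×10¹¹)^(1/4).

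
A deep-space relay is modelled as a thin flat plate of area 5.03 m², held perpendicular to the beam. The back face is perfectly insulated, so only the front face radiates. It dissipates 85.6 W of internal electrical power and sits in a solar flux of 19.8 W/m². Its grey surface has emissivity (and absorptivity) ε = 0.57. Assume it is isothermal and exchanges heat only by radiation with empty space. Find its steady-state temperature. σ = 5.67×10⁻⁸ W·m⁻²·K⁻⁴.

At steady state, absorbed solar power + internal power = radiated power.
Absorbed: α·S·A_cross = 0.57·19.8·5.030 = 56.77 W (cross-section A).
Total input = 56.77 + 85.6 = 142.4 W.
Radiated: εσ·A_surf·T⁴ with A_surf = A = 5.030 m².
T⁴ = 142.4/(0.57·5.67×10⁻⁸·5.030) = 8.758×10⁸ K⁴.

T ≈ 172 K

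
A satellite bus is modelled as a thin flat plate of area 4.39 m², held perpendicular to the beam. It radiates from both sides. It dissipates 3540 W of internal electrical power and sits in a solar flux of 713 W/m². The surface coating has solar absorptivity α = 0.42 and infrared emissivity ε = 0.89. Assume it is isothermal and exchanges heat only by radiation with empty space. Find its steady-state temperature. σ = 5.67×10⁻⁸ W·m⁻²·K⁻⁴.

At steady state, absorbed solar power + internal power = radiated power.
Absorbed: α·S·A_cross = 0.42·713·4.390 = 1315 W (cross-section A).
Total input = 1315 + 3540 = 4855 W.
Radiated: εσ·A_surf·T⁴ with A_surf = 2A = 8.780 m².
T⁴ = 4855/(0.89·5.67×10⁻⁸·8.780) = 1.096×10¹⁰ K⁴.

T ≈ 324 K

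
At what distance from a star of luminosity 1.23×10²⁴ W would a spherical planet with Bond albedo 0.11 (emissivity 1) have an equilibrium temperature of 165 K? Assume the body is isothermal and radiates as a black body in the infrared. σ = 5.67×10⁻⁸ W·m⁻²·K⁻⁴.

d ≈ 2.28×10¹⁰ m

For an isothermal black-emitting sphere, (1−a)S·πr² = σ·4πr²·T⁴ ⇒ S = 4σT⁴/(1−a).
S = 4·5.67×10⁻⁸·(165)⁴/0.890 = 188.9 W/m².
Flux falls as S = L/(4πd²), so d = √(L/(4πS)) = √(1.23×10²⁴/(4π·188.9)).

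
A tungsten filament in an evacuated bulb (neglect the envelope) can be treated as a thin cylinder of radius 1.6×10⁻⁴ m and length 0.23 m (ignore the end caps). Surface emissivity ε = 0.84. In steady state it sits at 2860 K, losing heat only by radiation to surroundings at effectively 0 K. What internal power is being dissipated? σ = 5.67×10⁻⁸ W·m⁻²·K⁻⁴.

P ≈ 737 W

Steady state: P = εσA T⁴.
A = 2πrL = 2.312×10⁻⁴ m²; T⁴ = (2860)⁴ = 6.691×10¹³ K⁴.
P = 0.84 × 5.67×10⁻⁸ × 2.312×10⁻⁴ × 6.691×10¹³.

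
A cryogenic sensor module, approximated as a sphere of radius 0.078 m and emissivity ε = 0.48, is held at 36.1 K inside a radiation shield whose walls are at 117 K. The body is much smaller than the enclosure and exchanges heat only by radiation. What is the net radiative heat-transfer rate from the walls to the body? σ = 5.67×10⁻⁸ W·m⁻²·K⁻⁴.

P_net ≈ 0.386 W

For a small grey body in a large enclosure: P_net = εσA(T_body⁴ − T_wall⁴).
A = 4πr² = 0.07645 m²; T_body⁴ − T_wall⁴ = 1.698×10⁶ − 1.874×10⁸ = -1.857×10⁸ K⁴.
|P_net| = 0.48·5.67×10⁻⁸·0.07645·1.857×10⁸.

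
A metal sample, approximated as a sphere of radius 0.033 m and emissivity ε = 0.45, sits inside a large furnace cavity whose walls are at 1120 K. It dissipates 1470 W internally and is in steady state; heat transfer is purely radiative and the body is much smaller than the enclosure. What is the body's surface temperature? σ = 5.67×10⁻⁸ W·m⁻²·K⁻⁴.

For a small grey body in a large enclosure, net radiated power = εσA(T⁴ − T_w⁴).
Steady state: P = εσA(T⁴ − T_w⁴) with A = 4πr² = 0.01368 m².
T⁴ = P/(εσA) + T_w⁴ = 1470/(0.45·5.67×10⁻⁸·0.01368) + (1120)⁴
    = 4.210×10¹² + 1.574×10¹² = 5.784×10¹² K⁴.

T ≈ 1550 K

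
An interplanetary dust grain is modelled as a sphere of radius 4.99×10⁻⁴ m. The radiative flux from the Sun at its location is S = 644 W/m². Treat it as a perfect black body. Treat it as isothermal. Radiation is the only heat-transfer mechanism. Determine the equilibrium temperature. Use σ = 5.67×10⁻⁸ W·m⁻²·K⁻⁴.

At equilibrium, absorbed power = emitted power.
Absorbing cross-section = πr² = 7.823×10⁻⁷ m²; emitting surface = 4πr² = 3.129×10⁻⁶ m² (ratio 4).
S·A_cross = εσ·A_surf·T⁴  ⇒  T⁴ = S/(4σ).
T⁴ = 1.00·644/(4·5.67×10⁻⁸) = 2.840×10⁹ K⁴.
T = (2.840×10⁹)^(1/4).

T ≈ 231 K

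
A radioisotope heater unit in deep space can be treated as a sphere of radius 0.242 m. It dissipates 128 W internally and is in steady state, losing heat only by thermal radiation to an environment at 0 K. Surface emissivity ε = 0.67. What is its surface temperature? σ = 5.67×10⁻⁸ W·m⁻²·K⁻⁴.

Steady state: internal power = radiated power, P = εσA T⁴.
Radiating area A = 4πr² = 0.7359 m².
T⁴ = P/(εσA) = 128/(0.67·5.67×10⁻⁸·0.7359) = 4.578×10⁹ K⁴.
T = (4.578×10⁹)^(1/4).

T ≈ 260 K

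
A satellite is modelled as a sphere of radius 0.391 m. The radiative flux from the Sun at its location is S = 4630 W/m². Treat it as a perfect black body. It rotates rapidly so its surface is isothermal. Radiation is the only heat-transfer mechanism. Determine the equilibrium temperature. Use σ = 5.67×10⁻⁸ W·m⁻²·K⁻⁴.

T ≈ 378 K

At equilibrium, absorbed power = emitted power.
Absorbing cross-section = πr² = 0.4803 m²; emitting surface = 4πr² = 1.921 m² (ratio 4).
S·A_cross = εσ·A_surf·T⁴  ⇒  T⁴ = S/(4σ).
T⁴ = 1.00·4630/(4·5.67×10⁻⁸) = 2.041×10¹⁰ K⁴.
T = (2.041×10¹⁰)^(1/4).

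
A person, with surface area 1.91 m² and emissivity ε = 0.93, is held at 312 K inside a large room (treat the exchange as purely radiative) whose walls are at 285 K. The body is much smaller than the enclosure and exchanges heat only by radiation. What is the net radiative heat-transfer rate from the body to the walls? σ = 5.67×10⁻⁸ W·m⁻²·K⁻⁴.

P_net ≈ 290 W

For a small grey body in a large enclosure: P_net = εσA(T_body⁴ − T_wall⁴).
A = 1.91 m²; T_body⁴ − T_wall⁴ = 9.476×10⁹ − 6.598×10⁹ = 2.878×10⁹ K⁴.
|P_net| = 0.93·5.67×10⁻⁸·1.910·2.878×10⁹.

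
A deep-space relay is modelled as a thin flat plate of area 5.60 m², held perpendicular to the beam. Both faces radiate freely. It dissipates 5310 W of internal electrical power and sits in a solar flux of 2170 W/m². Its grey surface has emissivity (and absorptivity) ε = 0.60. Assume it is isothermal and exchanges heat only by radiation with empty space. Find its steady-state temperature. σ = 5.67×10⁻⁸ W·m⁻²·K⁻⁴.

T ≈ 426 K

At steady state, absorbed solar power + internal power = radiated power.
Absorbed: α·S·A_cross = 0.60·2170·5.600 = 7291 W (cross-section A).
Total input = 7291 + 5310 = 12600 W.
Radiated: εσ·A_surf·T⁴ with A_surf = 2A = 11.20 m².
T⁴ = 12600/(0.60·5.67×10⁻⁸·11.20) = 3.307×10¹⁰ K⁴.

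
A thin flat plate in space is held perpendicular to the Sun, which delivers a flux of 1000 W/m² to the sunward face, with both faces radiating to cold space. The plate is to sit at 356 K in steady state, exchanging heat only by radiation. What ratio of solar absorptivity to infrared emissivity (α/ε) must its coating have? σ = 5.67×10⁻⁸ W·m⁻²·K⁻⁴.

α/ε ≈ 1.82

Balance: αS·A = εσ·2A·T⁴ ⇒ α/ε = 2σT⁴/S.
α/ε = 2·5.67×10⁻⁸·(356)⁴/1000 = 2·5.67×10⁻⁸·1.606×10¹⁰/1000.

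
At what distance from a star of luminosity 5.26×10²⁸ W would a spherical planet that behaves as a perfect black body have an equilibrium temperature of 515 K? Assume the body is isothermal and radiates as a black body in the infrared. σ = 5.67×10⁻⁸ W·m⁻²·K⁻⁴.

For an isothermal black-emitting sphere, (1−a)S·πr² = σ·4πr²·T⁴ ⇒ S = 4σT⁴/(1−a).
S = 4·5.67×10⁻⁸·(515)⁴/1.00 = 15950 W/m².
Flux falls as S = L/(4πd²), so d = √(L/(4πS)) = √(5.26×10²⁸/(4π·15950)).

d ≈ 5.12×10¹¹ m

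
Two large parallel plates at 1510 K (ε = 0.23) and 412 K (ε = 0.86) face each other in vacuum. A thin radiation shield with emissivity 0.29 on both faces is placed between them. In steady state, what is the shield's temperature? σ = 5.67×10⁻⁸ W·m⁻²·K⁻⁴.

T_s ≈ 1160 K

In steady state the net flux on the hot side equals that on the cold side.
σ(T₁⁴−T_s⁴)/D₁ = σ(T_s⁴−T₂⁴)/D₂, with D₁ = 1/ε₁+1/ε_s−1 = 6.796, D₂ = 1/ε_s+1/ε₂−1 = 3.611.
Solve for T_s⁴: T_s⁴ = (D₂·T₁⁴ + D₁·T₂⁴)/(D₁+D₂) = 1.823×10¹² K⁴.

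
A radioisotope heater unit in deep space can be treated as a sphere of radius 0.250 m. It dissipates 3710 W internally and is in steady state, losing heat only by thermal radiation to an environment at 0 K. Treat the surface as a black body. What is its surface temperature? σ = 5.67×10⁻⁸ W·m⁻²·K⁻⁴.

T ≈ 537 K

Steady state: internal power = radiated power, P = εσA T⁴.
Radiating area A = 4πr² = 0.7854 m².
T⁴ = P/(εσA) = 3710/(1.0·5.67×10⁻⁸·0.7854) = 8.331×10¹⁰ K⁴.
T = (8.331×10¹⁰)^(1/4).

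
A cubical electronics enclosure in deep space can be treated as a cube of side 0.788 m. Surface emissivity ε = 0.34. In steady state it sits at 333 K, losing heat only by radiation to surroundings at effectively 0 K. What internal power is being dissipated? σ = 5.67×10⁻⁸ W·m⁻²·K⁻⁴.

Steady state: P = εσA T⁴.
A = 6L² = 3.726 m²; T⁴ = (333)⁴ = 1.230×10¹⁰ K⁴.
P = 0.34 × 5.67×10⁻⁸ × 3.726 × 1.230×10¹⁰.

P ≈ 883 W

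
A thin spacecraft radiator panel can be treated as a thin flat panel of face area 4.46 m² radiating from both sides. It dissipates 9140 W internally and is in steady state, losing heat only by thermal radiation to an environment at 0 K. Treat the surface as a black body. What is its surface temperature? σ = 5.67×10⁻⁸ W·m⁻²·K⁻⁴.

Steady state: internal power = radiated power, P = εσA T⁴.
Radiating area A = 2·4.46 = 8.920 m².
T⁴ = P/(εσA) = 9140/(1.0·5.67×10⁻⁸·8.920) = 1.807×10¹⁰ K⁴.
T = (1.807×10¹⁰)^(1/4).

T ≈ 367 K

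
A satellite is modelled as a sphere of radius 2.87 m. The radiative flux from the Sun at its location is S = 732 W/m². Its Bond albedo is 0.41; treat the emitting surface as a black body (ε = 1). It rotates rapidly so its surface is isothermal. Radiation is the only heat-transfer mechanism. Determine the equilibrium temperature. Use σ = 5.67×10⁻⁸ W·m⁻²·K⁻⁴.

At equilibrium, absorbed power = emitted power.
Absorbing cross-section = πr² = 25.88 m²; emitting surface = 4πr² = 103.5 m² (ratio 4).
(1−a)S·A_cross = εσ·A_surf·T⁴  ⇒  T⁴ = (1−a)S/(4σ).
T⁴ = 0.590·732/(4·5.67×10⁻⁸) = 1.904×10⁹ K⁴.
T = (1.904×10⁹)^(1/4).

T ≈ 209 K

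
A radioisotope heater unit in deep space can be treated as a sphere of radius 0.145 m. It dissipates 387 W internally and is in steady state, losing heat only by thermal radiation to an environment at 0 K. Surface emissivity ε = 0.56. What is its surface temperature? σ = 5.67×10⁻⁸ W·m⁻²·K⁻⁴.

T ≈ 463 K

Steady state: internal power = radiated power, P = εσA T⁴.
Radiating area A = 4πr² = 0.2642 m².
T⁴ = P/(εσA) = 387/(0.56·5.67×10⁻⁸·0.2642) = 4.613×10¹⁰ K⁴.
T = (4.613×10¹⁰)^(1/4).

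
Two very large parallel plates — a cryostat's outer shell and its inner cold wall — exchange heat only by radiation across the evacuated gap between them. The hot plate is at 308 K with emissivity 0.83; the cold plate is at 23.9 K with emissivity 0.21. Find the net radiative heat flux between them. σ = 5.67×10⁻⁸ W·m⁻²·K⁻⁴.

For two infinite grey parallel plates, q = σ(T₁⁴ − T₂⁴)/(1/ε₁ + 1/ε₂ − 1).
T₁⁴ − T₂⁴ = 8.999×10⁹ − 3.263×10⁵ = 8.999×10⁹ K⁴.
1/ε₁ + 1/ε₂ − 1 = 1.205 + 4.762 − 1 = 4.967.
q = 5.67×10⁻⁸ × 8.999×10⁹ / 4.967.

q ≈ 103 W/m²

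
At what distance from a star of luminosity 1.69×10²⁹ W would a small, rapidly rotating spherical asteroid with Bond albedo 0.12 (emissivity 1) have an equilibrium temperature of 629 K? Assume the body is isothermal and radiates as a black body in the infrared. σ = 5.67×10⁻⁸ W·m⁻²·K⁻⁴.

For an isothermal black-emitting sphere, (1−a)S·πr² = σ·4πr²·T⁴ ⇒ S = 4σT⁴/(1−a).
S = 4·5.67×10⁻⁸·(629)⁴/0.880 = 40340 W/m².
Flux falls as S = L/(4πd²), so d = √(L/(4πS)) = √(1.69×10²⁹/(4π·40340)).

d ≈ 5.77×10¹¹ m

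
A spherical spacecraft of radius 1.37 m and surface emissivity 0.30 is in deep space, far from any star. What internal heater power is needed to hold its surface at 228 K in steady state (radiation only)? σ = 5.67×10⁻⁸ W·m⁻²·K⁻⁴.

P = εσ·4πr²·T⁴.
4πr² = 23.59 m²; T⁴ = 2.702×10⁹ K⁴.
P = 0.30·5.67×10⁻⁸·23.59·2.702×10⁹.

P ≈ 1080 W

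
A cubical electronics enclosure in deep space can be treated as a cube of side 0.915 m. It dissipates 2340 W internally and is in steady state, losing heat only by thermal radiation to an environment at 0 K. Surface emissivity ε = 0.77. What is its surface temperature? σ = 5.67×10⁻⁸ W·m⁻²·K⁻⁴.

T ≈ 321 K

Steady state: internal power = radiated power, P = εσA T⁴.
Radiating area A = 6L² = 5.023 m².
T⁴ = P/(εσA) = 2340/(0.77·5.67×10⁻⁸·5.023) = 1.067×10¹⁰ K⁴.
T = (1.067×10¹⁰)^(1/4).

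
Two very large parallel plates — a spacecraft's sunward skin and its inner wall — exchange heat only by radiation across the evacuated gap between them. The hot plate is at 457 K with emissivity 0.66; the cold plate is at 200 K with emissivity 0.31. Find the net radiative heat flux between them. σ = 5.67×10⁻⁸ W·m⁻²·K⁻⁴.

For two infinite grey parallel plates, q = σ(T₁⁴ − T₂⁴)/(1/ε₁ + 1/ε₂ − 1).
T₁⁴ − T₂⁴ = 4.362×10¹⁰ − 1.600×10⁹ = 4.202×10¹⁰ K⁴.
1/ε₁ + 1/ε₂ − 1 = 1.515 + 3.226 − 1 = 3.741.
q = 5.67×10⁻⁸ × 4.202×10¹⁰ / 3.741.

q ≈ 637 W/m²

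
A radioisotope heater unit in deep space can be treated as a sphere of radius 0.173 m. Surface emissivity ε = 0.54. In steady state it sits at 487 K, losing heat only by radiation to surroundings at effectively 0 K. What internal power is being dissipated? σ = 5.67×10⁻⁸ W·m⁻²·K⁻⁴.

P ≈ 648 W

Steady state: P = εσA T⁴.
A = 4πr² = 0.3761 m²; T⁴ = (487)⁴ = 5.625×10¹⁰ K⁴.
P = 0.54 × 5.67×10⁻⁸ × 0.3761 × 5.625×10¹⁰.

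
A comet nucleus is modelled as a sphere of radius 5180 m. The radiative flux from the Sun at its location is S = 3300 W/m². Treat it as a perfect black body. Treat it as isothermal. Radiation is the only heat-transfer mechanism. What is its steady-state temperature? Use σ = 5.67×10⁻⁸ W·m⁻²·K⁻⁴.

T ≈ 347 K

At equilibrium, absorbed power = emitted power.
Absorbing cross-section = πr² = 8.430×10⁷ m²; emitting surface = 4πr² = 3.372×10⁸ m² (ratio 4).
S·A_cross = εσ·A_surf·T⁴  ⇒  T⁴ = S/(4σ).
T⁴ = 1.00·3300/(4·5.67×10⁻⁸) = 1.455×10¹⁰ K⁴.
T = (1.455×10¹⁰)^(1/4).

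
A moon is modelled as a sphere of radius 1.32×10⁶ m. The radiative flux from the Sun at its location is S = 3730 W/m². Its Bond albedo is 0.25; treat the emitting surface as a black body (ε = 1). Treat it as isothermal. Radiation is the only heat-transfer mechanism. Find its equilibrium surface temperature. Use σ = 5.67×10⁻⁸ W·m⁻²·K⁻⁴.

At equilibrium, absorbed power = emitted power.
Absorbing cross-section = πr² = 5.474×10¹² m²; emitting surface = 4πr² = 2.190×10¹³ m² (ratio 4).
(1−a)S·A_cross = εσ·A_surf·T⁴  ⇒  T⁴ = (1−a)S/(4σ).
T⁴ = 0.750·3730/(4·5.67×10⁻⁸) = 1.233×10¹⁰ K⁴.
T = (1.233×10¹⁰)^(1/4).

T ≈ 333 K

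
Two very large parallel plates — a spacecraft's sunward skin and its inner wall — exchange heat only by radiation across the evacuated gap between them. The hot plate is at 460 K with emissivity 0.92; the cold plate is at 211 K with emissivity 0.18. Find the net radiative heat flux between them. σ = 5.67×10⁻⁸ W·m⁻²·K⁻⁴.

q ≈ 430 W/m²

For two infinite grey parallel plates, q = σ(T₁⁴ − T₂⁴)/(1/ε₁ + 1/ε₂ − 1).
T₁⁴ − T₂⁴ = 4.477×10¹⁰ − 1.982×10⁹ = 4.279×10¹⁰ K⁴.
1/ε₁ + 1/ε₂ − 1 = 1.087 + 5.556 − 1 = 5.643.
q = 5.67×10⁻⁸ × 4.279×10¹⁰ / 5.643.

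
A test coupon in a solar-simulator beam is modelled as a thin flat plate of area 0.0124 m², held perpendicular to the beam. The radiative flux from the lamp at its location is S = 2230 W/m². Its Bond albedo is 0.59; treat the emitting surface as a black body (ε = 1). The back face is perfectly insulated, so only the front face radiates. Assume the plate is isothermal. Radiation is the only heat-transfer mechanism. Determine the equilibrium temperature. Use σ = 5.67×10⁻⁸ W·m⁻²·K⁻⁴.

T ≈ 356 K

At equilibrium, absorbed power = emitted power.
Absorbing cross-section = A = 0.01240 m²; emitting surface = A = 0.01240 m² (ratio 1).
(1−a)S·A_cross = εσ·A_surf·T⁴  ⇒  T⁴ = (1−a)S/(1σ).
T⁴ = 0.410·2230/(1·5.67×10⁻⁸) = 1.613×10¹⁰ K⁴.
T = (1.613×10¹⁰)^(1/4).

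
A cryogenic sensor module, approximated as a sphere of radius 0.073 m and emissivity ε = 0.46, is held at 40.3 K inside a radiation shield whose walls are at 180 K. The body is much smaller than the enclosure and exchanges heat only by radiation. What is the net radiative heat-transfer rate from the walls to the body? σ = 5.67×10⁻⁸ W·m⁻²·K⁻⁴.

For a small grey body in a large enclosure: P_net = εσA(T_body⁴ − T_wall⁴).
A = 4πr² = 0.06697 m²; T_body⁴ − T_wall⁴ = 2.638×10⁶ − 1.050×10⁹ = -1.047×10⁹ K⁴.
|P_net| = 0.46·5.67×10⁻⁸·0.06697·1.047×10⁹.

P_net ≈ 1.83 W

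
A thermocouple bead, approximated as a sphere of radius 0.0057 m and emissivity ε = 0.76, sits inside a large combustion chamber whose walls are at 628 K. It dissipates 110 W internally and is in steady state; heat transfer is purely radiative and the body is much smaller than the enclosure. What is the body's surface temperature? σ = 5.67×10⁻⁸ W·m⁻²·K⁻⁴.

T ≈ 1590 K

For a small grey body in a large enclosure, net radiated power = εσA(T⁴ − T_w⁴).
Steady state: P = εσA(T⁴ − T_w⁴) with A = 4πr² = 4.083×10⁻⁴ m².
T⁴ = P/(εσA) + T_w⁴ = 110/(0.76·5.67×10⁻⁸·4.083×10⁻⁴) + (628)⁴
    = 6.252×10¹² + 1.555×10¹¹ = 6.408×10¹² K⁴.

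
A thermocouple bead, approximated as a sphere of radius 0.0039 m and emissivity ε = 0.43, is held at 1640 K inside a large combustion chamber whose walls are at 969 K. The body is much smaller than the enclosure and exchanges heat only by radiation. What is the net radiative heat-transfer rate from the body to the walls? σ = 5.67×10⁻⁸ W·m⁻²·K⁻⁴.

For a small grey body in a large enclosure: P_net = εσA(T_body⁴ − T_wall⁴).
A = 4πr² = 1.911×10⁻⁴ m²; T_body⁴ − T_wall⁴ = 7.234×10¹² − 8.816×10¹¹ = 6.352×10¹² K⁴.
|P_net| = 0.43·5.67×10⁻⁸·1.911×10⁻⁴·6.352×10¹².

P_net ≈ 29.6 W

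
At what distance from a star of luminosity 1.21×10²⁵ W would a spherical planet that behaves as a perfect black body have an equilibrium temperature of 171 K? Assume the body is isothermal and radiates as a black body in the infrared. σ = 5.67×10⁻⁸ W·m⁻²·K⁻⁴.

d ≈ 7.05×10¹⁰ m

For an isothermal black-emitting sphere, (1−a)S·πr² = σ·4πr²·T⁴ ⇒ S = 4σT⁴/(1−a).
S = 4·5.67×10⁻⁸·(171)⁴/1.00 = 193.9 W/m².
Flux falls as S = L/(4πd²), so d = √(L/(4πS)) = √(1.21×10²⁵/(4π·193.9)).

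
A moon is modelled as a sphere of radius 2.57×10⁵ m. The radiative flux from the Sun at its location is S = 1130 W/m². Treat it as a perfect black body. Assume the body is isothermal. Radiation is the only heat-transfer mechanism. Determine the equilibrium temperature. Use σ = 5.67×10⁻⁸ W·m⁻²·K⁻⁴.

At equilibrium, absorbed power = emitted power.
Absorbing cross-section = πr² = 2.075×10¹¹ m²; emitting surface = 4πr² = 8.300×10¹¹ m² (ratio 4).
S·A_cross = εσ·A_surf·T⁴  ⇒  T⁴ = S/(4σ).
T⁴ = 1.00·1130/(4·5.67×10⁻⁸) = 4.982×10⁹ K⁴.
T = (4.982×10⁹)^(1/4).

T ≈ 266 K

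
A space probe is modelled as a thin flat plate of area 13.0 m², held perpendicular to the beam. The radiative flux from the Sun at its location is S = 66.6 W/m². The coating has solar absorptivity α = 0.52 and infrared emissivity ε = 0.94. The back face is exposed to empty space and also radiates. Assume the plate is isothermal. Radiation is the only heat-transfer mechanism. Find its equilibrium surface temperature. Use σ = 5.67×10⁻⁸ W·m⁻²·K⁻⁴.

At equilibrium, absorbed power = emitted power.
Absorbing cross-section = A = 13.00 m²; emitting surface = 2A = 26.00 m² (ratio 2).
αS·A_cross = εσ·A_surf·T⁴  ⇒  T⁴ = αS/(ε·2σ).
T⁴ = 0.520·66.6/(0.94·2·5.67×10⁻⁸) = 3.249×10⁸ K⁴.
T = (3.249×10⁸)^(1/4).

T ≈ 134 K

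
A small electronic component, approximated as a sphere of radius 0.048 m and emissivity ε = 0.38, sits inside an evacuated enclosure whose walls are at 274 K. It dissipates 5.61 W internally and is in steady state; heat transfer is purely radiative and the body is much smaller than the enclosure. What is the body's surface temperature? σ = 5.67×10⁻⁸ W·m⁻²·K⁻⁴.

For a small grey body in a large enclosure, net radiated power = εσA(T⁴ − T_w⁴).
Steady state: P = εσA(T⁴ − T_w⁴) with A = 4πr² = 0.02895 m².
T⁴ = P/(εσA) + T_w⁴ = 5.61/(0.38·5.67×10⁻⁸·0.02895) + (274)⁴
    = 8.993×10⁹ + 5.636×10⁹ = 1.463×10¹⁰ K⁴.

T ≈ 348 K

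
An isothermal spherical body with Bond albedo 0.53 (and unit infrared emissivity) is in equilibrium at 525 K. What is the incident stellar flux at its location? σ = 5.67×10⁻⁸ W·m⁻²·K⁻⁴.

(1−a)S·πr² = σ·4πr²·T⁴ ⇒ S = 4σT⁴/(1−a).
S = 4·5.67×10⁻⁸·7.597×10¹⁰/0.470.

S ≈ 36700 W/m²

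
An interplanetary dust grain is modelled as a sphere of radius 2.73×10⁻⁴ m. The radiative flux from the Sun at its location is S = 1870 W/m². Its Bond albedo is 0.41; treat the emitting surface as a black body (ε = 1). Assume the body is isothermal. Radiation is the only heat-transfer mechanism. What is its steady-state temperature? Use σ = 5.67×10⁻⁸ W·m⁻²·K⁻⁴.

At equilibrium, absorbed power = emitted power.
Absorbing cross-section = πr² = 2.341×10⁻⁷ m²; emitting surface = 4πr² = 9.366×10⁻⁷ m² (ratio 4).
(1−a)S·A_cross = εσ·A_surf·T⁴  ⇒  T⁴ = (1−a)S/(4σ).
T⁴ = 0.590·1870/(4·5.67×10⁻⁸) = 4.865×10⁹ K⁴.
T = (4.865×10⁹)^(1/4).

T ≈ 264 K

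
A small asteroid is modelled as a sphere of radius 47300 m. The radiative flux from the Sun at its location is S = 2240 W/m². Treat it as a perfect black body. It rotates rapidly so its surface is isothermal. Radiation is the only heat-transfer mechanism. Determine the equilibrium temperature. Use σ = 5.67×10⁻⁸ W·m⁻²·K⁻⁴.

At equilibrium, absorbed power = emitted power.
Absorbing cross-section = πr² = 7.029×10⁹ m²; emitting surface = 4πr² = 2.811×10¹⁰ m² (ratio 4).
S·A_cross = εσ·A_surf·T⁴  ⇒  T⁴ = S/(4σ).
T⁴ = 1.00·2240/(4·5.67×10⁻⁸) = 9.877×10⁹ K⁴.
T = (9.877×10⁹)^(1/4).

T ≈ 315 K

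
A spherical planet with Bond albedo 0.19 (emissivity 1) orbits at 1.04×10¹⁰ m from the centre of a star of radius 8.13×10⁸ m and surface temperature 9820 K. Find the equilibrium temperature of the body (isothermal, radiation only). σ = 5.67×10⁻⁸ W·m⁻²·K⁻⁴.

T ≈ 1840 K

The star's surface emits σT_*⁴; at distance d the flux is S = σT_*⁴(R_*/d)².
S = 5.67×10⁻⁸·(9820)⁴·(8.13×10⁸/1.04×10¹⁰)² = 3.222×10⁶ W/m².
For an isothermal sphere T⁴ = (1−a)S/(4σ) = 1.151×10¹³ K⁴.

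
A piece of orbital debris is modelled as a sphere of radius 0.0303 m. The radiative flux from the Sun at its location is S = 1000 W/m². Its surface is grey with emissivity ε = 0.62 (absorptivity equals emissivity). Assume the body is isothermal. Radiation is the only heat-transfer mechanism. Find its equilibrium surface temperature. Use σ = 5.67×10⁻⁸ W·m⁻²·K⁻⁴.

T ≈ 258 K

At equilibrium, absorbed power = emitted power.
Absorbing cross-section = πr² = 0.002884 m²; emitting surface = 4πr² = 0.01154 m² (ratio 4).
εS·A_cross = εσ·A_surf·T⁴  ⇒  T⁴ = S/(4σ)   (ε cancels).
T⁴ = 1000/(4·5.67×10⁻⁸) = 4.409×10⁹ K⁴.
T = (4.409×10⁹)^(1/4).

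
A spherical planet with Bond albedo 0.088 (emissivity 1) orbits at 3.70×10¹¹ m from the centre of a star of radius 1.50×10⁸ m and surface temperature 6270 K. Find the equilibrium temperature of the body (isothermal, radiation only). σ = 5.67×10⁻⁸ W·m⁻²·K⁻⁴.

The star's surface emits σT_*⁴; at distance d the flux is S = σT_*⁴(R_*/d)².
S = 5.67×10⁻⁸·(6270)⁴·(1.50×10⁸/3.70×10¹¹)² = 14.40 W/m².
For an isothermal sphere T⁴ = (1−a)S/(4σ) = 5.791×10⁷ K⁴.

T ≈ 87.2 K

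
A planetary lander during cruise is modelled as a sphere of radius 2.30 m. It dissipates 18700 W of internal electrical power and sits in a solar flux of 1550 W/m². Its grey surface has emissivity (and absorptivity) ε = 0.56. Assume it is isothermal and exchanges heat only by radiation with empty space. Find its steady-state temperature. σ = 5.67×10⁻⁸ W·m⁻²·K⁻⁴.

T ≈ 354 K

At steady state, absorbed solar power + internal power = radiated power.
Absorbed: α·S·A_cross = 0.56·1550·16.62 = 14430 W (cross-section πr²).
Total input = 14430 + 18700 = 33130 W.
Radiated: εσ·A_surf·T⁴ with A_surf = 4πr² = 66.48 m².
T⁴ = 33130/(0.56·5.67×10⁻⁸·66.48) = 1.569×10¹⁰ K⁴.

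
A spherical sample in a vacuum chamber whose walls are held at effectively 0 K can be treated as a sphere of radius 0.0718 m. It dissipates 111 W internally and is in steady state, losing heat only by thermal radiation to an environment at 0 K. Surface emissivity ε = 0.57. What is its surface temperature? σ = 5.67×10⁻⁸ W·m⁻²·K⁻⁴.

T ≈ 480 K

Steady state: internal power = radiated power, P = εσA T⁴.
Radiating area A = 4πr² = 0.06478 m².
T⁴ = P/(εσA) = 111/(0.57·5.67×10⁻⁸·0.06478) = 5.302×10¹⁰ K⁴.
T = (5.302×10¹⁰)^(1/4).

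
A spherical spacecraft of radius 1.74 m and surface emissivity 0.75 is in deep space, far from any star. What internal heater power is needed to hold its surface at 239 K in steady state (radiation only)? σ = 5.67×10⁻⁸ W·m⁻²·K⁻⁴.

P ≈ 5280 W

P = εσ·4πr²·T⁴.
4πr² = 38.05 m²; T⁴ = 3.263×10⁹ K⁴.
P = 0.75·5.67×10⁻⁸·38.05·3.263×10⁹.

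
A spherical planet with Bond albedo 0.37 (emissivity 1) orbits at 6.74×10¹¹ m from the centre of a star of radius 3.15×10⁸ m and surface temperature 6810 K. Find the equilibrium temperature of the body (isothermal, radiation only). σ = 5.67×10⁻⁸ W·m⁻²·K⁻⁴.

T ≈ 92.7 K

The star's surface emits σT_*⁴; at distance d the flux is S = σT_*⁴(R_*/d)².
S = 5.67×10⁻⁸·(6810)⁴·(3.15×10⁸/6.74×10¹¹)² = 26.64 W/m².
For an isothermal sphere T⁴ = (1−a)S/(4σ) = 7.399×10⁷ K⁴.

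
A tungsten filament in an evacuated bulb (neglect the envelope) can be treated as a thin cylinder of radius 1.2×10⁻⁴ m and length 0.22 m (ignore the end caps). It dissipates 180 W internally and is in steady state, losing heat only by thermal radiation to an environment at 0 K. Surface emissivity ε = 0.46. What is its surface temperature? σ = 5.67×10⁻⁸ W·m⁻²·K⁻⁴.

Steady state: internal power = radiated power, P = εσA T⁴.
Radiating area A = 2πrL = 1.659×10⁻⁴ m².
T⁴ = P/(εσA) = 180/(0.46·5.67×10⁻⁸·1.659×10⁻⁴) = 4.161×10¹³ K⁴.
T = (4.161×10¹³)^(1/4).

T ≈ 2540 K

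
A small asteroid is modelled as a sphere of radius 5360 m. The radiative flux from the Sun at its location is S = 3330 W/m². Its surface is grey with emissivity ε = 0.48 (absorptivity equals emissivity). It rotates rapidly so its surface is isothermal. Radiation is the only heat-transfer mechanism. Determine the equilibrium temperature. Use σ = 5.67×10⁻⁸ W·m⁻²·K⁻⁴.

T ≈ 348 K

At equilibrium, absorbed power = emitted power.
Absorbing cross-section = πr² = 9.026×10⁷ m²; emitting surface = 4πr² = 3.610×10⁸ m² (ratio 4).
εS·A_cross = εσ·A_surf·T⁴  ⇒  T⁴ = S/(4σ)   (ε cancels).
T⁴ = 3330/(4·5.67×10⁻⁸) = 1.468×10¹⁰ K⁴.
T = (1.468×10¹⁰)^(1/4).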